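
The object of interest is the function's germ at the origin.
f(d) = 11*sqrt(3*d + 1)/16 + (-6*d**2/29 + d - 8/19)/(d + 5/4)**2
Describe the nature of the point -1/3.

The term (11/16)*sqrt(1 - d/(-1/3)) has argument 1 - -1/3/(-1/3) = 0 at -1/3: a square-root (algebraic, two-sheeted) branch point; the remaining terms are analytic or single-valued there.

The point is an algebraic (square-root) branch point.


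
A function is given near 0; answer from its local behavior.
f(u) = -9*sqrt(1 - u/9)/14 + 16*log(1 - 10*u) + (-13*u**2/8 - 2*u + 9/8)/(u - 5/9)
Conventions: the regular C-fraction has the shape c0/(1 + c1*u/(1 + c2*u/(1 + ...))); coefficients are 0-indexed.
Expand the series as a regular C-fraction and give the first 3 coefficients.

The regular C-fraction coefficients are [-747/280, -74671/1245, 18405400253/334675422].

Taylor coefficients (expand at 0): a_0 = -747/280, a_1 = -224013/1400, a_2 = -100441531/126000.
c0 = a_0 = -747/280. Peel one level at a time: if S = 1 + c*u/S' with S'(0) = 1, then c is the u-coefficient of S and S' = c*u/(S - 1).
S_1 = c0/f = 1 + (-74671/1245)*u + (18405400253/5580090)*u^2 + ...; c1 = -74671/1245.
S_2 = c1*u/(S_1 - 1) = 1 + (18405400253/334675422)*u + ...; c2 = 18405400253/334675422.


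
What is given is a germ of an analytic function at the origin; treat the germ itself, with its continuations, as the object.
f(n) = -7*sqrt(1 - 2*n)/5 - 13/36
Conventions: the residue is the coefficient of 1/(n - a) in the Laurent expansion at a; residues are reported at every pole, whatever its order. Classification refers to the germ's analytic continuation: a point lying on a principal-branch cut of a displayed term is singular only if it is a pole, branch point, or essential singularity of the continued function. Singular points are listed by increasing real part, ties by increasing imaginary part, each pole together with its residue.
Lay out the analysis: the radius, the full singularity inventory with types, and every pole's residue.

Radius of convergence at 0: 1/2.
At 1/2: an algebraic (square-root) branch point.

Branch term (-7/5)*sqrt(1 - n/(1/2)): its argument vanishes at n = 1/2, a square-root branch point, modulus 1/2.
The radius of convergence is the smallest modulus among the singular points: 1/2.


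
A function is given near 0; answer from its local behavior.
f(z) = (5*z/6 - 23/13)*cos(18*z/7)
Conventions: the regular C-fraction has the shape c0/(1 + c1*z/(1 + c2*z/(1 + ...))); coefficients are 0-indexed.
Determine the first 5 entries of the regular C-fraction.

The regular C-fraction coefficients are [-23/13, 65/138, -3292153/439530, 22356/3185, 1210950/3292153].

Taylor coefficients (expand at 0): a_0 = -23/13, a_1 = 5/6, a_2 = 3726/637, a_3 = -135/49, a_4 = -100602/31213.
c0 = a_0 = -23/13. Peel one level at a time: if S = 1 + c*z/S' with S'(0) = 1, then c is the z-coefficient of S and S' = c*z/(S - 1).
S_1 = c0/f = 1 + (65/138)*z + (3292153/933156)*z^2 + ...; c1 = 65/138.
S_2 = c1*z/(S_1 - 1) = 1 + (-3292153/439530)*z + (533328786/10144225)*z^2 + ...; c2 = -3292153/439530.
S_3 = c2*z/(S_2 - 1) = 1 + (22356/3185)*z + (-416492280/161315497)*z^2 + ...; c3 = 22356/3185.
S_4 = c3*z/(S_3 - 1) = 1 + (1210950/3292153)*z + ...; c4 = 1210950/3292153.


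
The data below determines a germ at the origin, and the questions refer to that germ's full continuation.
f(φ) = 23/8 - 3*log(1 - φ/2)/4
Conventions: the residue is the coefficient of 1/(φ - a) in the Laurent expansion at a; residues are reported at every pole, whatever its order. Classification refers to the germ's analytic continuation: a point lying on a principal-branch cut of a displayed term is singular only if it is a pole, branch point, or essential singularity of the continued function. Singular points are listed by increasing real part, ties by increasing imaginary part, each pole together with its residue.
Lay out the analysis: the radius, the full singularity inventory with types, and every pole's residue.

Radius of convergence at 0: 2.
At 2: a logarithmic branch point.

Branch term (-3/4)*log(1 - φ/(2)): its argument vanishes at φ = 2, a logarithmic branch point, modulus 2.
The radius of convergence is the smallest modulus among the singular points: 2.


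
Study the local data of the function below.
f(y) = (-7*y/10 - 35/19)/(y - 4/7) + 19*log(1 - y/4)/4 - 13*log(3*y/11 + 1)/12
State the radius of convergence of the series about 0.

Denominator factor (y - 4/7): pole of order 1 at 4/7, modulus 4/7.
Branch term (19/4)*log(1 - y/(4)): its argument vanishes at y = 4, a logarithmic branch point, modulus 4.
Branch term (-13/12)*log(1 - y/(-11/3)): its argument vanishes at y = -11/3, a logarithmic branch point, modulus 11/3.
The radius of convergence is the smallest modulus among the singular points: 4/7.

The radius of convergence is 4/7.


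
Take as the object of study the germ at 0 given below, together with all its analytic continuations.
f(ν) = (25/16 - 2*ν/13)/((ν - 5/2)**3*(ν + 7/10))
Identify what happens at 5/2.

The point is a pole of order 3.

The denominator factor ν - 5/2 vanishes at 5/2 and appears to the power 3; the numerator there equals 245/208, nonzero, and no other factor vanishes.
Hence a pole whose order is the multiplicity, 3.


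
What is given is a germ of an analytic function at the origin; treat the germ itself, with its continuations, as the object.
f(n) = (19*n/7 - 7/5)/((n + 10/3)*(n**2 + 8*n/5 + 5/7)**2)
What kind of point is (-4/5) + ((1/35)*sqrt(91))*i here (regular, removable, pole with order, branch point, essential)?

The point is a pole of order 2.

The denominator factor n**2 + 8*n/5 + 5/7 vanishes at (-4/5) + ((1/35)*sqrt(91))*i and appears to the power 2; the numerator there equals (-25/7) + ((19/245)*sqrt(91))*i, nonzero, and no other factor vanishes.
Hence a pole whose order is the multiplicity, 2.


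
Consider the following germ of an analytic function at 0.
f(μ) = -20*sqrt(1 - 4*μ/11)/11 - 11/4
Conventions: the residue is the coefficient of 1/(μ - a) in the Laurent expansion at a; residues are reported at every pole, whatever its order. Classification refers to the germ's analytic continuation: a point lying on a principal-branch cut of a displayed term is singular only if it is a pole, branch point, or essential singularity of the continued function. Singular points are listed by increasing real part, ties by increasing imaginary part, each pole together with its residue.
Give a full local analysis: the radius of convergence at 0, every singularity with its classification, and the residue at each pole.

Branch term (-20/11)*sqrt(1 - μ/(11/4)): its argument vanishes at μ = 11/4, a square-root branch point, modulus 11/4.
The radius of convergence is the smallest modulus among the singular points: 11/4.

Radius of convergence at 0: 11/4.
At 11/4: an algebraic (square-root) branch point.


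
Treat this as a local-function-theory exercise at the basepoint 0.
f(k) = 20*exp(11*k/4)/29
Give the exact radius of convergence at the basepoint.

The radius of convergence is infinite.

The factor exp(11*k/4) is entire and contributes no finite singular point.
The polynomial part has no poles.
No finite singular points: the Taylor series at 0 converges everywhere.


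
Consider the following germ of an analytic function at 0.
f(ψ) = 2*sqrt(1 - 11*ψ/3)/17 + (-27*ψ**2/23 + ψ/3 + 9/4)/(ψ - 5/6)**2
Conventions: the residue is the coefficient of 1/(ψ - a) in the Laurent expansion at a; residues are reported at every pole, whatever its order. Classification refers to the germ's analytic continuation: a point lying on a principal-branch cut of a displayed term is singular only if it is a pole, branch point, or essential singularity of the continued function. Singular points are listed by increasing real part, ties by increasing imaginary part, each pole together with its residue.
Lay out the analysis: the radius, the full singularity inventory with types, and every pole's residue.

Radius of convergence at 0: 3/11.
At 3/11: an algebraic (square-root) branch point.
At 5/6: a pole of order 2; residue -112/69.

Denominator factor (ψ - 5/6)^2: pole of order 2 at 5/6, modulus 5/6.
Branch term (2/17)*sqrt(1 - ψ/(3/11)): its argument vanishes at ψ = 3/11, a square-root branch point, modulus 3/11.
The radius of convergence is the smallest modulus among the singular points: 3/11.
The branch term is analytic at 5/6 and contributes nothing to the residue; only the rational part matters.
At the order-2 pole 5/6 set g(ψ) = (ψ - (5/6))^2*(rational part) = -27*ψ**2/23 + ψ/3 + 9/4.
Order-2 pole: residue = g'(a); g'(5/6) = -112/69, so the residue is -112/69.
List the singular points by increasing real part (a conjugate pair: the negative imaginary part first).


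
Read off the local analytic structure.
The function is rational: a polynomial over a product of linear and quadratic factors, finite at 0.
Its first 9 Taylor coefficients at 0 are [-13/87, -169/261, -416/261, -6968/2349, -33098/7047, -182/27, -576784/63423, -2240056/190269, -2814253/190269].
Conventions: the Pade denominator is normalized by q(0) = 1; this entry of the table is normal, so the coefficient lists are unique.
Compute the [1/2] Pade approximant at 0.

The Pade approximant has numerator coefficients [-13/87, -1027/6351]; denominator coefficients [1, -712/219, 2248/657].

Taylor coefficients needed (read off): a_0 = -13/87, a_1 = -169/261, a_2 = -416/261, a_3 = -6968/2349.
Write the denominator as Q(φ) = 1 + q1*φ + q2*φ^2. Requiring Q*f - P = O(φ^4) with deg P <= 1 kills the coefficients of φ^2..φ^3 in Q*f:
  φ^2: a_2 + q1*a_1 + q2*a_0 = 0, i.e. -416/261 + (-169/261)*q1 + (-13/87)*q2 = 0.
  φ^3: a_3 + q1*a_2 + q2*a_1 = 0, i.e. -6968/2349 + (-416/261)*q1 + (-169/261)*q2 = 0.
Solving this linear system: q1 = -712/219, q2 = 2248/657.
The numerator is Q*f truncated at degree 1: P0 = a_0 = -13/87; P1 = a_1 + q1*a_0 = -1027/6351.


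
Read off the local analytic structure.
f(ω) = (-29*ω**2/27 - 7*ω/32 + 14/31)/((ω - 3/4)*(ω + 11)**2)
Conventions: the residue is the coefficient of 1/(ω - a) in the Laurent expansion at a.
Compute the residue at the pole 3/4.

The residue is -3769/1643496.

At the order-1 pole 3/4 set g(ω) = (ω - (3/4))*f(ω) = (-29*ω**2/27 - 7*ω/32 + 14/31)/(ω + 11)**2.
Simple pole: residue = g(a) at a = 3/4, which is -3769/1643496.


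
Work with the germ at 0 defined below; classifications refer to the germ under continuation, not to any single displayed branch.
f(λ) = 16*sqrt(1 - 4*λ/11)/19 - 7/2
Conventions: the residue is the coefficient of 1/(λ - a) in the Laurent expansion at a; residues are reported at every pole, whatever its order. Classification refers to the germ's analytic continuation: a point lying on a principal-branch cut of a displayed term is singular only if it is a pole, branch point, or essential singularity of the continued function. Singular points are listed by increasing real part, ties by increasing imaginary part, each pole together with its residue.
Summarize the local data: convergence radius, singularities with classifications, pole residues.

Branch term (16/19)*sqrt(1 - λ/(11/4)): its argument vanishes at λ = 11/4, a square-root branch point, modulus 11/4.
The radius of convergence is the smallest modulus among the singular points: 11/4.

Radius of convergence at 0: 11/4.
At 11/4: an algebraic (square-root) branch point.


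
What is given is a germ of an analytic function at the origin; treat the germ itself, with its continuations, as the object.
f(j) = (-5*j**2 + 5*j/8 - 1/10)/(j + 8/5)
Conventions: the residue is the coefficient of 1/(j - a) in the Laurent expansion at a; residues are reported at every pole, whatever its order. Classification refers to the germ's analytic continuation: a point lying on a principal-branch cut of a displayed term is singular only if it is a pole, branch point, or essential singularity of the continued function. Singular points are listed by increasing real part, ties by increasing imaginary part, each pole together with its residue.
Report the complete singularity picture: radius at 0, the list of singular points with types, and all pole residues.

Denominator factor (j + 8/5): pole of order 1 at -8/5, modulus 8/5.
The radius of convergence is the smallest modulus among the singular points: 8/5.
At the order-1 pole -8/5 set g(j) = (j - (-8/5))*f(j) = -5*j**2 + 5*j/8 - 1/10.
Simple pole: residue = g(a) at a = -8/5, which is -139/10.

Radius of convergence at 0: 8/5.
At -8/5: a pole of order 1; residue -139/10.


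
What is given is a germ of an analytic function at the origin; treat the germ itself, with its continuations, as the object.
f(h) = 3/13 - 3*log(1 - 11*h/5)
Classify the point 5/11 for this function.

The term (-3)*log(1 - h/(5/11)) has argument 1 - 5/11/(5/11) = 0 at 5/11: a logarithmic (infinitely-sheeted) branch point; the remaining terms are analytic or single-valued there.

The point is a logarithmic branch point.


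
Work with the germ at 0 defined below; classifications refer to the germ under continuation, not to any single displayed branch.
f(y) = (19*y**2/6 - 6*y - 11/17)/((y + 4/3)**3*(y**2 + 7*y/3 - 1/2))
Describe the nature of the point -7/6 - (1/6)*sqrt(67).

The denominator factor y**2 + 7*y/3 - 1/2 vanishes at -7/6 - (1/6)*sqrt(67) and appears to the power 1; the numerator there equals 15199/918 + (241/108)*sqrt(67), nonzero, and no other factor vanishes.
Hence a pole whose order is the multiplicity, 1.

The point is a pole of order 1.


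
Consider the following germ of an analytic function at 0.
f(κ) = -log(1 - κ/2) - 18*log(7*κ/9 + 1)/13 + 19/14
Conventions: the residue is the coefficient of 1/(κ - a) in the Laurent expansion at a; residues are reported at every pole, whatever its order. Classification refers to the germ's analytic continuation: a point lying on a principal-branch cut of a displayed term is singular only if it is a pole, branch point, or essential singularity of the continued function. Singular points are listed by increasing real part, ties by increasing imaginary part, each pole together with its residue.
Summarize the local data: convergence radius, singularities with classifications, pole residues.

Radius of convergence at 0: 9/7.
At -9/7: a logarithmic branch point.
At 2: a logarithmic branch point.

Branch term (-1)*log(1 - κ/(2)): its argument vanishes at κ = 2, a logarithmic branch point, modulus 2.
Branch term (-18/13)*log(1 - κ/(-9/7)): its argument vanishes at κ = -9/7, a logarithmic branch point, modulus 9/7.
The radius of convergence is the smallest modulus among the singular points: 9/7.
List the singular points by increasing real part (a conjugate pair: the negative imaginary part first).


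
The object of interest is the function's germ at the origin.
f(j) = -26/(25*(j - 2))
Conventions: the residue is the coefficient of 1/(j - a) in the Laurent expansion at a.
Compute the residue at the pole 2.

The residue is -26/25.

At the order-1 pole 2 set g(j) = (j - (2))*f(j) = -26/25.
Simple pole: residue = g(a) at a = 2, which is -26/25.


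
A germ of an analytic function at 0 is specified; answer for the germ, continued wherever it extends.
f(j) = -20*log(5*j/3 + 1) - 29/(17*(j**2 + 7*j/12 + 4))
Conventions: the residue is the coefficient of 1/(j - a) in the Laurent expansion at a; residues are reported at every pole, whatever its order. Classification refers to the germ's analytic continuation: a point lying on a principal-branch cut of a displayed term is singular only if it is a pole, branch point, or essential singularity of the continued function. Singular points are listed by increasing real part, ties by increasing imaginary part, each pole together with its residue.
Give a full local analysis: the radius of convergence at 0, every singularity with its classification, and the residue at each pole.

Denominator factor (j**2 + 7*j/12 + 4): discriminant -2255/144, complex-conjugate roots (-7/24) + ((1/24)*sqrt(2255))*i and (-7/24) - ((1/24)*sqrt(2255))*i; poles of order 1, moduli 2 and 2.
Branch term (-20)*log(1 - j/(-3/5)): its argument vanishes at j = -3/5, a logarithmic branch point, modulus 3/5.
The radius of convergence is the smallest modulus among the singular points: 3/5.
The branch term is analytic at (-7/24) - ((1/24)*sqrt(2255))*i and contributes nothing to the residue; only the rational part matters.
The factor j**2 + 7*j/12 + 4 splits as (j - a)(j - a') with a = (-7/24) - ((1/24)*sqrt(2255))*i, a' = (-7/24) + ((1/24)*sqrt(2255))*i. At the order-1 pole a set g(j) = (j - a)*(rational part) = [-29/17] / (j - a').
Simple pole: residue = g(a) at a = (-7/24) - ((1/24)*sqrt(2255))*i, which is -((348/38335)*sqrt(2255))*i.
The branch term is analytic at (-7/24) + ((1/24)*sqrt(2255))*i and contributes nothing to the residue; only the rational part matters.
The factor j**2 + 7*j/12 + 4 splits as (j - a)(j - a') with a = (-7/24) + ((1/24)*sqrt(2255))*i, a' = (-7/24) - ((1/24)*sqrt(2255))*i. At the order-1 pole a set g(j) = (j - a)*(rational part) = [-29/17] / (j - a').
Simple pole: residue = g(a) at a = (-7/24) + ((1/24)*sqrt(2255))*i, which is ((348/38335)*sqrt(2255))*i.
List the singular points by increasing real part (a conjugate pair: the negative imaginary part first).

Radius of convergence at 0: 3/5.
At -3/5: a logarithmic branch point.
At (-7/24) - ((1/24)*sqrt(2255))*i: a pole of order 1; residue -((348/38335)*sqrt(2255))*i.
At (-7/24) + ((1/24)*sqrt(2255))*i: a pole of order 1; residue ((348/38335)*sqrt(2255))*i.


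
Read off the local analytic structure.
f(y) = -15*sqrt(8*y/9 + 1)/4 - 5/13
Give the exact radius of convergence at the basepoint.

Branch term (-15/4)*sqrt(1 - y/(-9/8)): its argument vanishes at y = -9/8, a square-root branch point, modulus 9/8.
The radius of convergence is the smallest modulus among the singular points: 9/8.

The radius of convergence is 9/8.


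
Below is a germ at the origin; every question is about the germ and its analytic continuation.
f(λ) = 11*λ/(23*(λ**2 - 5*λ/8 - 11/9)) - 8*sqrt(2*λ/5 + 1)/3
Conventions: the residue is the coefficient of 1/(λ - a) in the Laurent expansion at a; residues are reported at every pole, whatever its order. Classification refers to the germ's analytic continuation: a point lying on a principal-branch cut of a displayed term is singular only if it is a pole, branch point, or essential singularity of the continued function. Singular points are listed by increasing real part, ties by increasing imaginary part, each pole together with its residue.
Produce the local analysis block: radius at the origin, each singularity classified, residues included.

Radius of convergence at 0: -5/16 + (1/48)*sqrt(3041).
At -5/2: an algebraic (square-root) branch point.
At 5/16 - (1/48)*sqrt(3041): a pole of order 1; residue 11/46 - (165/139886)*sqrt(3041).
At 5/16 + (1/48)*sqrt(3041): a pole of order 1; residue 11/46 + (165/139886)*sqrt(3041).

Denominator factor (λ**2 - 5*λ/8 - 11/9): discriminant 3041/576, real irrational roots 5/16 + (1/48)*sqrt(3041) and 5/16 - (1/48)*sqrt(3041); poles of order 1, moduli 5/16 + (1/48)*sqrt(3041) and -5/16 + (1/48)*sqrt(3041).
Branch term (-8/3)*sqrt(1 - λ/(-5/2)): its argument vanishes at λ = -5/2, a square-root branch point, modulus 5/2.
The radius of convergence is the smallest modulus among the singular points: -5/16 + (1/48)*sqrt(3041).
The branch term is analytic at 5/16 - (1/48)*sqrt(3041) and contributes nothing to the residue; only the rational part matters.
The factor λ**2 - 5*λ/8 - 11/9 splits as (λ - a)(λ - a') with a = 5/16 - (1/48)*sqrt(3041), a' = 5/16 + (1/48)*sqrt(3041). At the order-1 pole a set g(λ) = (λ - a)*(rational part) = [11*λ/23] / (λ - a').
Simple pole: residue = g(a) at a = 5/16 - (1/48)*sqrt(3041), which is 11/46 - (165/139886)*sqrt(3041).
The branch term is analytic at 5/16 + (1/48)*sqrt(3041) and contributes nothing to the residue; only the rational part matters.
The factor λ**2 - 5*λ/8 - 11/9 splits as (λ - a)(λ - a') with a = 5/16 + (1/48)*sqrt(3041), a' = 5/16 - (1/48)*sqrt(3041). At the order-1 pole a set g(λ) = (λ - a)*(rational part) = [11*λ/23] / (λ - a').
Simple pole: residue = g(a) at a = 5/16 + (1/48)*sqrt(3041), which is 11/46 + (165/139886)*sqrt(3041).
List the singular points by increasing real part (a conjugate pair: the negative imaginary part first).


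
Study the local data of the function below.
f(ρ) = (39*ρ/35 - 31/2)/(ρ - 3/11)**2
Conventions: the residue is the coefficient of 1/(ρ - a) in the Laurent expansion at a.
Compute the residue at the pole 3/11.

The residue is 39/35.

At the order-2 pole 3/11 set g(ρ) = (ρ - (3/11))^2*f(ρ) = 39*ρ/35 - 31/2.
Order-2 pole: residue = g'(a); g'(3/11) = 39/35, so the residue is 39/35.


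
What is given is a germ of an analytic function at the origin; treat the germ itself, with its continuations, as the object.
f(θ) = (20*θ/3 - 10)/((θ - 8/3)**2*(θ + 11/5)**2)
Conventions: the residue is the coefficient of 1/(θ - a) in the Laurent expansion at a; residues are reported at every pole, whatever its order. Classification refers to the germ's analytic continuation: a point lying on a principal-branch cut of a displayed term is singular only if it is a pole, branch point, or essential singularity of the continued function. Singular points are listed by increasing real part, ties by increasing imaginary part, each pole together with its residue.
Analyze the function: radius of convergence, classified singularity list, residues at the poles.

Radius of convergence at 0: 11/5.
At -11/5: a pole of order 2; residue -57000/389017.
At 8/3: a pole of order 2; residue 57000/389017.

Denominator factor (θ - 8/3)^2: pole of order 2 at 8/3, modulus 8/3.
Denominator factor (θ + 11/5)^2: pole of order 2 at -11/5, modulus 11/5.
The radius of convergence is the smallest modulus among the singular points: 11/5.
At the order-2 pole -11/5 set g(θ) = (θ - (-11/5))^2*f(θ) = (20*θ/3 - 10)/(θ - 8/3)**2.
Order-2 pole: residue = g'(a); g'(-11/5) = -57000/389017, so the residue is -57000/389017.
At the order-2 pole 8/3 set g(θ) = (θ - (8/3))^2*f(θ) = (20*θ/3 - 10)/(θ + 11/5)**2.
Order-2 pole: residue = g'(a); g'(8/3) = 57000/389017, so the residue is 57000/389017.
List the singular points by increasing real part (a conjugate pair: the negative imaginary part first).


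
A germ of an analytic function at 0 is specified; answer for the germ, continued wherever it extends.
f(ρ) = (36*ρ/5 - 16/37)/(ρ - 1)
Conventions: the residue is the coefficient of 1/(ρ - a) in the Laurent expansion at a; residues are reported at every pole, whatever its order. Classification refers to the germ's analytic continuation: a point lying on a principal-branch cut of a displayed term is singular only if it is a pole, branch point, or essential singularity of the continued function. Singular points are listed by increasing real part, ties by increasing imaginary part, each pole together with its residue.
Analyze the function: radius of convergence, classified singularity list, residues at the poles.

Denominator factor (ρ - 1): pole of order 1 at 1, modulus 1.
The radius of convergence is the smallest modulus among the singular points: 1.
At the order-1 pole 1 set g(ρ) = (ρ - (1))*f(ρ) = 36*ρ/5 - 16/37.
Simple pole: residue = g(a) at a = 1, which is 1252/185.

Radius of convergence at 0: 1.
At 1: a pole of order 1; residue 1252/185.


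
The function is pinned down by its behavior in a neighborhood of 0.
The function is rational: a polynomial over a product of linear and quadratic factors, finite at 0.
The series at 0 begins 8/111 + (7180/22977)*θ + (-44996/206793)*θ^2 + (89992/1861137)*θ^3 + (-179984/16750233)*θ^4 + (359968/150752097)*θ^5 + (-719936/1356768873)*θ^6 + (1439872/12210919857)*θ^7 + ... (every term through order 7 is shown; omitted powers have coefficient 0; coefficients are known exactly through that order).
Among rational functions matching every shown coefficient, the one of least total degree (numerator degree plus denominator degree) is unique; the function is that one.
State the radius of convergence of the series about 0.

The radius of convergence is 9/2.

No rational of total degree below 3 reproduces all 8 coefficients; solving the [2/1] Pade equations on them gives f(θ) = (-2*θ**2/3 + 34*θ/23 + 12/37)/(θ + 9/2), whose expansion matches every shown term.
Denominator factor (θ + 9/2): pole of order 1 at -9/2, modulus 9/2.
The radius of convergence is the smallest modulus among the singular points: 9/2.


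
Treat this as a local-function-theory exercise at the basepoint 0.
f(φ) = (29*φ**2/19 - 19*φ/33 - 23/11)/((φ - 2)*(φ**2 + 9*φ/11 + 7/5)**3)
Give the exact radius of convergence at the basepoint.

The radius of convergence is (1/5)*sqrt(35).

Denominator factor (φ**2 + 9*φ/11 + 7/5)^3: discriminant -2983/605, complex-conjugate roots (-9/22) + ((1/110)*sqrt(14915))*i and (-9/22) - ((1/110)*sqrt(14915))*i; poles of order 3, moduli (1/5)*sqrt(35) and (1/5)*sqrt(35).
Denominator factor (φ - 2): pole of order 1 at 2, modulus 2.
The radius of convergence is the smallest modulus among the singular points: (1/5)*sqrt(35).


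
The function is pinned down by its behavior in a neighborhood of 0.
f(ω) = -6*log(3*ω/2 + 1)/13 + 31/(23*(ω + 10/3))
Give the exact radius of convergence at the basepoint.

The radius of convergence is 2/3.

Denominator factor (ω + 10/3): pole of order 1 at -10/3, modulus 10/3.
Branch term (-6/13)*log(1 - ω/(-2/3)): its argument vanishes at ω = -2/3, a logarithmic branch point, modulus 2/3.
The radius of convergence is the smallest modulus among the singular points: 2/3.


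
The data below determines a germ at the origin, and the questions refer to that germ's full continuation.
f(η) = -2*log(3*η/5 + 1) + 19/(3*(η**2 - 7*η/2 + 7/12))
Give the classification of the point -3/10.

Denominator factors: η**2 - 7*η/2 + 7/12 = 517/300 at η = -3/10 — none vanishes.
Branch term log(1 - η/(-5/3)): argument at -3/10 is 41/50, nonzero, so -3/10 is not its branch point (a point on a principal cut is still regular for the continued germ).
So the germ continues analytically to -3/10.

The point is a regular point.


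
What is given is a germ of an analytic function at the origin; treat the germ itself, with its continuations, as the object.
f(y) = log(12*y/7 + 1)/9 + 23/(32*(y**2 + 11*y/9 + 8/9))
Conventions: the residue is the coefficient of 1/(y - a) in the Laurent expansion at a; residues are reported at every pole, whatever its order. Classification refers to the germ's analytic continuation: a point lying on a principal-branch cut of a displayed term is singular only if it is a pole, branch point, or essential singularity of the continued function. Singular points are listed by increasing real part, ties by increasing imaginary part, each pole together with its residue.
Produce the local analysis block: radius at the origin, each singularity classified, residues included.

Denominator factor (y**2 + 11*y/9 + 8/9): discriminant -167/81, complex-conjugate roots (-11/18) + ((1/18)*sqrt(167))*i and (-11/18) - ((1/18)*sqrt(167))*i; poles of order 1, moduli (2/3)*sqrt(2) and (2/3)*sqrt(2).
Branch term (1/9)*log(1 - y/(-7/12)): its argument vanishes at y = -7/12, a logarithmic branch point, modulus 7/12.
The radius of convergence is the smallest modulus among the singular points: 7/12.
The branch term is analytic at (-11/18) - ((1/18)*sqrt(167))*i and contributes nothing to the residue; only the rational part matters.
The factor y**2 + 11*y/9 + 8/9 splits as (y - a)(y - a') with a = (-11/18) - ((1/18)*sqrt(167))*i, a' = (-11/18) + ((1/18)*sqrt(167))*i. At the order-1 pole a set g(y) = (y - a)*(rational part) = [23/32] / (y - a').
Simple pole: residue = g(a) at a = (-11/18) - ((1/18)*sqrt(167))*i, which is ((207/5344)*sqrt(167))*i.
The branch term is analytic at (-11/18) + ((1/18)*sqrt(167))*i and contributes nothing to the residue; only the rational part matters.
The factor y**2 + 11*y/9 + 8/9 splits as (y - a)(y - a') with a = (-11/18) + ((1/18)*sqrt(167))*i, a' = (-11/18) - ((1/18)*sqrt(167))*i. At the order-1 pole a set g(y) = (y - a)*(rational part) = [23/32] / (y - a').
Simple pole: residue = g(a) at a = (-11/18) + ((1/18)*sqrt(167))*i, which is -((207/5344)*sqrt(167))*i.
List the singular points by increasing real part (a conjugate pair: the negative imaginary part first).

Radius of convergence at 0: 7/12.
At (-11/18) - ((1/18)*sqrt(167))*i: a pole of order 1; residue ((207/5344)*sqrt(167))*i.
At (-11/18) + ((1/18)*sqrt(167))*i: a pole of order 1; residue -((207/5344)*sqrt(167))*i.
At -7/12: a logarithmic branch point.


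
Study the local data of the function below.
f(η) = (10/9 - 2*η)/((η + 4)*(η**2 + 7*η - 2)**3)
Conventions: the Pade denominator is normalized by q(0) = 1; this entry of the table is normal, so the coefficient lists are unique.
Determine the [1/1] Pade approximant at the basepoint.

The Pade approximant has numerator coefficients [-5/144, -387/5408]; denominator coefficients [1, -4319/676].

Taylor coefficients needed (expand at 0): a_0 = -5/144, a_1 = -169/576, a_2 = -4319/2304.
Write the denominator as Q(η) = 1 + q1*η. Requiring Q*f - P = O(η^3) with deg P <= 1 kills the coefficients of η^2..η^2 in Q*f:
  η^2: a_2 + q1*a_1 = 0, i.e. -4319/2304 + (-169/576)*q1 = 0.
Solving this linear system: q1 = -4319/676.
The numerator is Q*f truncated at degree 1: P0 = a_0 = -5/144; P1 = a_1 + q1*a_0 = -387/5408.


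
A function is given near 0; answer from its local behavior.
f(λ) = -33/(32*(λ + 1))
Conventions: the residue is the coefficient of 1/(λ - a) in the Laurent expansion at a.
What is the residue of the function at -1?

At the order-1 pole -1 set g(λ) = (λ - (-1))*f(λ) = -33/32.
Simple pole: residue = g(a) at a = -1, which is -33/32.

The residue is -33/32.


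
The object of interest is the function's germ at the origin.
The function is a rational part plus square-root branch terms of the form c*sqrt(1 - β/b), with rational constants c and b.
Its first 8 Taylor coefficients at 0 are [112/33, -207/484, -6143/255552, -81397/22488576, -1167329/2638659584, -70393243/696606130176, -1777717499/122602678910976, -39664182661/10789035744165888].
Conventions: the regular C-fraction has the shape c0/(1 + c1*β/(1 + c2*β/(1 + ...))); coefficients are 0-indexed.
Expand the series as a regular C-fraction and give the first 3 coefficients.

The regular C-fraction coefficients are [112/33, 621/4928, -50695/278208].

Taylor coefficients (read off): a_0 = 112/33, a_1 = -207/484, a_2 = -6143/255552.
c0 = a_0 = 112/33. Peel one level at a time: if S = 1 + c*β/S' with S'(0) = 1, then c is the β-coefficient of S and S' = c*β/(S - 1).
S_1 = c0/f = 1 + (621/4928)*β + (50695/2207744)*β^2 + ...; c1 = 621/4928.
S_2 = c1*β/(S_1 - 1) = 1 + (-50695/278208)*β + ...; c2 = -50695/278208.


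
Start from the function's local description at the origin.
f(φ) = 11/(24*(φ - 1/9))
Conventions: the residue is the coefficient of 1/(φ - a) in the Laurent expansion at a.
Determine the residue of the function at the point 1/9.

At the order-1 pole 1/9 set g(φ) = (φ - (1/9))*f(φ) = 11/24.
Simple pole: residue = g(a) at a = 1/9, which is 11/24.

The residue is 11/24.


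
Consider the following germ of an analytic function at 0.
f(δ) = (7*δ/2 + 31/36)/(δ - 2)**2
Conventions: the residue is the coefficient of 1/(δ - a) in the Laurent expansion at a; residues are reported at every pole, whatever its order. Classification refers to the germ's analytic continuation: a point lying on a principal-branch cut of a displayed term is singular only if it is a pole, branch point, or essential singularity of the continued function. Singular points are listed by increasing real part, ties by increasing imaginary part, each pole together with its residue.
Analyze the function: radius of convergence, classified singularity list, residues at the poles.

Denominator factor (δ - 2)^2: pole of order 2 at 2, modulus 2.
The radius of convergence is the smallest modulus among the singular points: 2.
At the order-2 pole 2 set g(δ) = (δ - (2))^2*f(δ) = 7*δ/2 + 31/36.
Order-2 pole: residue = g'(a); g'(2) = 7/2, so the residue is 7/2.

Radius of convergence at 0: 2.
At 2: a pole of order 2; residue 7/2.


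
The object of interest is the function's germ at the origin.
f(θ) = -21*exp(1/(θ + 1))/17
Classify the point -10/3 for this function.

There is no denominator, hence no pole anywhere.
The essential point of exp(1/(θ - (-1))) is -1, not -10/3.
So the germ continues analytically to -10/3.

The point is a regular point.


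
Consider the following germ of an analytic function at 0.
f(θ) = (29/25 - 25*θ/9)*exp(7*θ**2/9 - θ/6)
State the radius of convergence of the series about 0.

The factor exp(7*θ**2/9 - θ/6) is entire and contributes no finite singular point.
The polynomial part has no poles.
No finite singular points: the Taylor series at 0 converges everywhere.

The radius of convergence is infinite.


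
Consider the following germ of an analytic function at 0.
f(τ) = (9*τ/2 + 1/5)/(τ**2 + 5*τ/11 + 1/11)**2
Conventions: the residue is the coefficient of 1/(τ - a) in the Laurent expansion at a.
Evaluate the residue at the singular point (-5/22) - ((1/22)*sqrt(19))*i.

The residue is -((21901/3610)*sqrt(19))*i.

The factor τ**2 + 5*τ/11 + 1/11 splits as (τ - a)(τ - a') with a = (-5/22) - ((1/22)*sqrt(19))*i, a' = (-5/22) + ((1/22)*sqrt(19))*i. At the order-2 pole a set g(τ) = (τ - a)^2*f(τ) = [9*τ/2 + 1/5] / (τ - a')^2.
Order-2 pole: residue = g'(a); g'((-5/22) - ((1/22)*sqrt(19))*i) = -((21901/3610)*sqrt(19))*i, so the residue is -((21901/3610)*sqrt(19))*i.


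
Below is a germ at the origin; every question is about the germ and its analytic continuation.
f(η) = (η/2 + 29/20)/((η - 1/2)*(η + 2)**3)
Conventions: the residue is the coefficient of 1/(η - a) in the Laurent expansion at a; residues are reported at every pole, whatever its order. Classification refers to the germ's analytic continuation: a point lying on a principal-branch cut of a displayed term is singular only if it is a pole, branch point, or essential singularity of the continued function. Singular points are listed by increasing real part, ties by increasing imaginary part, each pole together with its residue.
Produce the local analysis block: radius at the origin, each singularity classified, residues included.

Denominator factor (η + 2)^3: pole of order 3 at -2, modulus 2.
Denominator factor (η - 1/2): pole of order 1 at 1/2, modulus 1/2.
The radius of convergence is the smallest modulus among the singular points: 1/2.
At the order-3 pole -2 set g(η) = (η - (-2))^3*f(η) = (η/2 + 29/20)/(η - 1/2).
Order-3 pole: residue = g''(a)/2; g''(-2) = -136/625, so the residue is -68/625.
At the order-1 pole 1/2 set g(η) = (η - (1/2))*f(η) = (η/2 + 29/20)/(η + 2)**3.
Simple pole: residue = g(a) at a = 1/2, which is 68/625.
List the singular points by increasing real part (a conjugate pair: the negative imaginary part first).

Radius of convergence at 0: 1/2.
At -2: a pole of order 3; residue -68/625.
At 1/2: a pole of order 1; residue 68/625.


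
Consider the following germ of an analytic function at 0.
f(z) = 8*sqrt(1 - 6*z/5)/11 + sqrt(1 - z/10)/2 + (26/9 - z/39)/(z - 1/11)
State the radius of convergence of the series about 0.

Denominator factor (z - 1/11): pole of order 1 at 1/11, modulus 1/11.
Branch term (1/2)*sqrt(1 - z/(10)): its argument vanishes at z = 10, a square-root branch point, modulus 10.
Branch term (8/11)*sqrt(1 - z/(5/6)): its argument vanishes at z = 5/6, a square-root branch point, modulus 5/6.
The radius of convergence is the smallest modulus among the singular points: 1/11.

The radius of convergence is 1/11.


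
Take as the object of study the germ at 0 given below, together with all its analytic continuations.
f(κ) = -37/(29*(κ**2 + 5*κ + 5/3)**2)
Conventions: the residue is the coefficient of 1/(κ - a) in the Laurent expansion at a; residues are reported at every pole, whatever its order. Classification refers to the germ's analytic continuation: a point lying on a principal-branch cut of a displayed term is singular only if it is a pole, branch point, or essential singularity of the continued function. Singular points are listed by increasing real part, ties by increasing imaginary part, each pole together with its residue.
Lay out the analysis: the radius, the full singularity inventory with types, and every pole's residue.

Denominator factor (κ**2 + 5*κ + 5/3)^2: discriminant 55/3, real irrational roots -5/2 + (1/6)*sqrt(165) and -5/2 - (1/6)*sqrt(165); poles of order 2, moduli 5/2 - (1/6)*sqrt(165) and 5/2 + (1/6)*sqrt(165).
The radius of convergence is the smallest modulus among the singular points: 5/2 - (1/6)*sqrt(165).
The factor κ**2 + 5*κ + 5/3 splits as (κ - a)(κ - a') with a = -5/2 - (1/6)*sqrt(165), a' = -5/2 + (1/6)*sqrt(165). At the order-2 pole a set g(κ) = (κ - a)^2*f(κ) = [-37/29] / (κ - a')^2.
Order-2 pole: residue = g'(a); g'(-5/2 - (1/6)*sqrt(165)) = -(222/87725)*sqrt(165), so the residue is -(222/87725)*sqrt(165).
The factor κ**2 + 5*κ + 5/3 splits as (κ - a)(κ - a') with a = -5/2 + (1/6)*sqrt(165), a' = -5/2 - (1/6)*sqrt(165). At the order-2 pole a set g(κ) = (κ - a)^2*f(κ) = [-37/29] / (κ - a')^2.
Order-2 pole: residue = g'(a); g'(-5/2 + (1/6)*sqrt(165)) = (222/87725)*sqrt(165), so the residue is (222/87725)*sqrt(165).
List the singular points by increasing real part (a conjugate pair: the negative imaginary part first).

Radius of convergence at 0: 5/2 - (1/6)*sqrt(165).
At -5/2 - (1/6)*sqrt(165): a pole of order 2; residue -(222/87725)*sqrt(165).
At -5/2 + (1/6)*sqrt(165): a pole of order 2; residue (222/87725)*sqrt(165).


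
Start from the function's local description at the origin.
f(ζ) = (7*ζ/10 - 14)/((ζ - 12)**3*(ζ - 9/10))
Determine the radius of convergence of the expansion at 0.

The radius of convergence is 9/10.

Denominator factor (ζ - 12)^3: pole of order 3 at 12, modulus 12.
Denominator factor (ζ - 9/10): pole of order 1 at 9/10, modulus 9/10.
The radius of convergence is the smallest modulus among the singular points: 9/10.


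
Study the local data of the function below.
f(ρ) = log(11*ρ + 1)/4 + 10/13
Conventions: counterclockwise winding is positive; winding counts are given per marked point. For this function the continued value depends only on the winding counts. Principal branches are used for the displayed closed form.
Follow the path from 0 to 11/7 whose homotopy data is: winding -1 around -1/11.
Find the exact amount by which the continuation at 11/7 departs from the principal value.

The rational part is single-valued and drops out of the difference; each branch term changes only by its own monodromy.
(1/4)*log(1 - ρ/(-1/11)): each positive loop around -1/11 adds 2*pi*i to the log, so winding -1 contributes (1/4)*(-1)*2*pi*i = -(1/2)*pi*i.
Summing the contributions at ρ = 11/7 gives -(1/2)*pi*i.

Continued minus principal equals -(1/2)*pi*i.


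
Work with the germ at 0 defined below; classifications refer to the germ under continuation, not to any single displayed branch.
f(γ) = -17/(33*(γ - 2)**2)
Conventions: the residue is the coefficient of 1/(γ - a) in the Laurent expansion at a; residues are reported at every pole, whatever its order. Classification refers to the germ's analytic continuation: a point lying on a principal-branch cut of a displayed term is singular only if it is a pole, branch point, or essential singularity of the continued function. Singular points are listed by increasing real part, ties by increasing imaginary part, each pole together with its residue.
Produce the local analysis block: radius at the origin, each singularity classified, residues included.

Radius of convergence at 0: 2.
At 2: a pole of order 2; residue 0.

Denominator factor (γ - 2)^2: pole of order 2 at 2, modulus 2.
The radius of convergence is the smallest modulus among the singular points: 2.
At the order-2 pole 2 set g(γ) = (γ - (2))^2*f(γ) = -17/33.
Order-2 pole: residue = g'(a); g'(2) = 0, so the residue is 0.


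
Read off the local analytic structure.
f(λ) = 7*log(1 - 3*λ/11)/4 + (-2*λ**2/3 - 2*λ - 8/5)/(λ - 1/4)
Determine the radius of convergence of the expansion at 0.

The radius of convergence is 1/4.

Denominator factor (λ - 1/4): pole of order 1 at 1/4, modulus 1/4.
Branch term (7/4)*log(1 - λ/(11/3)): its argument vanishes at λ = 11/3, a logarithmic branch point, modulus 11/3.
The radius of convergence is the smallest modulus among the singular points: 1/4.
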